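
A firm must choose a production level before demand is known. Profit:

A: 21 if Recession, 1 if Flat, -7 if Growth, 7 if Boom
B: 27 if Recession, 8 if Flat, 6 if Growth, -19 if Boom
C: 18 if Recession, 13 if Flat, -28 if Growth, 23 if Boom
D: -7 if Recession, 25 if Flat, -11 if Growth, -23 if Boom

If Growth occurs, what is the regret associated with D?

17

Best payoff under Growth is 6.
Regret = 6 − (-11) = 17.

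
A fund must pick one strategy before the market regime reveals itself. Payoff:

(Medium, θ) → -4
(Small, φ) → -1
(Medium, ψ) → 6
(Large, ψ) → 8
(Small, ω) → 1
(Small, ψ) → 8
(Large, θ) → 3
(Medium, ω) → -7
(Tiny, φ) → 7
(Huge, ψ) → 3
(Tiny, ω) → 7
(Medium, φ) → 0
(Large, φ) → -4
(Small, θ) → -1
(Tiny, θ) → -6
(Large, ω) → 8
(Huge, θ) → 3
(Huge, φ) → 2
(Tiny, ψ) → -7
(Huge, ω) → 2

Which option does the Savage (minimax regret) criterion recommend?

Huge

Column bests: θ=3, φ=7, ψ=8, ω=8.
Tiny regrets: 9, 0, 15, 1 → max 15
Small regrets: 4, 8, 0, 7 → max 8
Medium regrets: 7, 7, 2, 15 → max 15
Large regrets: 0, 11, 0, 0 → max 11
Huge regrets: 0, 5, 5, 6 → max 6
Smallest max regret = 6 → Huge.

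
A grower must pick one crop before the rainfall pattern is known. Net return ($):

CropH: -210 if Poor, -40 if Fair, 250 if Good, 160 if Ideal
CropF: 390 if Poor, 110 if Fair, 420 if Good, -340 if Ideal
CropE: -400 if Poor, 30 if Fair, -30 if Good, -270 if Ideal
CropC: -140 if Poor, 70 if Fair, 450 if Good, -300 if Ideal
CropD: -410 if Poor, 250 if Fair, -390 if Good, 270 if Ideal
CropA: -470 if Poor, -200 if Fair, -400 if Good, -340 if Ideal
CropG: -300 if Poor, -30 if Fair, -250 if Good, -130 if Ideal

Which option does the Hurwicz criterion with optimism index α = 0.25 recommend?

CropH: 0.25·250 + 0.75·(-210) = -95
CropF: 0.25·420 + 0.75·(-340) = -150
CropE: 0.25·30 + 0.75·(-400) = -292.5
CropC: 0.25·450 + 0.75·(-300) = -112.5
CropD: 0.25·270 + 0.75·(-410) = -240
CropA: 0.25·(-200) + 0.75·(-470) = -402.5
CropG: 0.25·(-30) + 0.75·(-300) = -232.5
Highest Hurwicz score = -95 → CropH.

CropH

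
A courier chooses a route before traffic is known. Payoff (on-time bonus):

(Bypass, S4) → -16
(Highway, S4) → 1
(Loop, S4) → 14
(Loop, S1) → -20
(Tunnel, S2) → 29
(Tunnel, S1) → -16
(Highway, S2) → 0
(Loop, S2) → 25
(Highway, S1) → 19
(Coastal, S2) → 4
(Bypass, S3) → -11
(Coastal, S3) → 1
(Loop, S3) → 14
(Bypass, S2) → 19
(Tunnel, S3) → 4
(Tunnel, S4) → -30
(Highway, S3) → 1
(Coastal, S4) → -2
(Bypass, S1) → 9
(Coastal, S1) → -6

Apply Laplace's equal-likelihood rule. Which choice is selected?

Row averages: Bypass=0.25, Highway=5.25, Coastal=-0.75, Tunnel=-3.25, Loop=8.25
Highest average = 8.25 → Loop.

Loop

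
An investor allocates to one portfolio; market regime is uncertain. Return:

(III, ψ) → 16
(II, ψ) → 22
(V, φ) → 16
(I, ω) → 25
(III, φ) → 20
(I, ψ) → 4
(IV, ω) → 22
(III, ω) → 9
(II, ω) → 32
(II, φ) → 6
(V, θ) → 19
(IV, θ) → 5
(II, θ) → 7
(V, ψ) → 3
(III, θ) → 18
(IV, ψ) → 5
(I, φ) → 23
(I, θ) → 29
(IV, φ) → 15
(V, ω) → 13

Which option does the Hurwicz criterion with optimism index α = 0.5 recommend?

I: 0.5·29 + 0.5·4 = 16.5
II: 0.5·32 + 0.5·6 = 19
III: 0.5·20 + 0.5·9 = 14.5
IV: 0.5·22 + 0.5·5 = 13.5
V: 0.5·19 + 0.5·3 = 11
Highest Hurwicz score = 19 → II.

II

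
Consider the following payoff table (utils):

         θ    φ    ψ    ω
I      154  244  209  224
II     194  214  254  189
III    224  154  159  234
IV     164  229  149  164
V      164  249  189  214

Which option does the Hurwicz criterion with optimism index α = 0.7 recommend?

II

I: 0.7·244 + 0.3·154 = 217
II: 0.7·254 + 0.3·189 = 234.5
III: 0.7·234 + 0.3·154 = 210
IV: 0.7·229 + 0.3·149 = 205
V: 0.7·249 + 0.3·164 = 223.5
Highest Hurwicz score = 234.5 → II.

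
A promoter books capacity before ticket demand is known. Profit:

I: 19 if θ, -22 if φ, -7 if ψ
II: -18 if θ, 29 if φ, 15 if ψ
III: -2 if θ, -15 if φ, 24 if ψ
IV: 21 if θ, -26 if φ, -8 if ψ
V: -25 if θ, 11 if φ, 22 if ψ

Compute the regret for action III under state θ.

Best payoff under θ is 21.
Regret = 21 − (-2) = 23.

23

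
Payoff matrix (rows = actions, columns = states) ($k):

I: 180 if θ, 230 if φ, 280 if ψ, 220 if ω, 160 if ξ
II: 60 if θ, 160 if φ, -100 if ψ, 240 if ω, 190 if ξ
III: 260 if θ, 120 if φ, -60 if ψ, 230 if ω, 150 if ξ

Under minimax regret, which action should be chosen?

Column bests: θ=260, φ=230, ψ=280, ω=240, ξ=190.
I regrets: 80, 0, 0, 20, 30 → max 80
II regrets: 200, 70, 380, 0, 0 → max 380
III regrets: 0, 110, 340, 10, 40 → max 340
Smallest max regret = 80 → I.

I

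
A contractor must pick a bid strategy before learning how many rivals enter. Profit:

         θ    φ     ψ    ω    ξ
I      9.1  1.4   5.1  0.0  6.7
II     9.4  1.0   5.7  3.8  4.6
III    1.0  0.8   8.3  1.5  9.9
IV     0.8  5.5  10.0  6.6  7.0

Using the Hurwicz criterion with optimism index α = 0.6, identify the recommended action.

I: 0.6·9.1 + 0.4·0.0 = 5.46
II: 0.6·9.4 + 0.4·1.0 = 6.04
III: 0.6·9.9 + 0.4·0.8 = 6.26
IV: 0.6·10.0 + 0.4·0.8 = 6.32
Highest Hurwicz score = 6.32 → IV.

IV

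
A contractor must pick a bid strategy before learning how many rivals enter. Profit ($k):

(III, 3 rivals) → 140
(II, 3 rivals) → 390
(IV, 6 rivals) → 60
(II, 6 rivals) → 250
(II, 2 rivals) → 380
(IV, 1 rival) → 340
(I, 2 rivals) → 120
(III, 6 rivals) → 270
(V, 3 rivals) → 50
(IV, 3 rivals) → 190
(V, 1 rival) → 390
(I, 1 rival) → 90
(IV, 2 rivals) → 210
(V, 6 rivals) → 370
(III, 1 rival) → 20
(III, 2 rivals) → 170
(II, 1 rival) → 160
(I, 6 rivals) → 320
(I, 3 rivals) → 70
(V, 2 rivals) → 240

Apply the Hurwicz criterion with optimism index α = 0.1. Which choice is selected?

II

I: 0.1·320 + 0.9·70 = 95
II: 0.1·390 + 0.9·160 = 183
III: 0.1·270 + 0.9·20 = 45
IV: 0.1·340 + 0.9·60 = 88
V: 0.1·390 + 0.9·50 = 84
Highest Hurwicz score = 183 → II.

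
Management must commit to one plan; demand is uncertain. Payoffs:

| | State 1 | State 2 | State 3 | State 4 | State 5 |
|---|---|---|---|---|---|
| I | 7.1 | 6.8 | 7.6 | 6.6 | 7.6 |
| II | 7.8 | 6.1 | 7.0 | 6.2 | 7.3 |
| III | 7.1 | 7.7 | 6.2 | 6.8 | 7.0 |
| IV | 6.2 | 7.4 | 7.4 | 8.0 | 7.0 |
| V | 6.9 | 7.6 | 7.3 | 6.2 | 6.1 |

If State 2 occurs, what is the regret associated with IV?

0.3

Best payoff under State 2 is 7.7.
Regret = 7.7 − 7.4 = 0.3.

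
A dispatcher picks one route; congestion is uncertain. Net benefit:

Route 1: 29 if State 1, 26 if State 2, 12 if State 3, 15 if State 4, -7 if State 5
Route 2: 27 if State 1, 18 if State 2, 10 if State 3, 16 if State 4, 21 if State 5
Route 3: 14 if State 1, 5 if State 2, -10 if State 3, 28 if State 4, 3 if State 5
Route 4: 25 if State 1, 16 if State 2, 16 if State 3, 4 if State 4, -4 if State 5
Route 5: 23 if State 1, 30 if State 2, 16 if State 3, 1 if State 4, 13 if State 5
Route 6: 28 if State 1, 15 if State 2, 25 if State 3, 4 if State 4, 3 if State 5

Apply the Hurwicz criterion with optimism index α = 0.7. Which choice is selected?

Route 1: 0.7·29 + 0.3·(-7) = 18.2
Route 2: 0.7·27 + 0.3·10 = 21.9
Route 3: 0.7·28 + 0.3·(-10) = 16.6
Route 4: 0.7·25 + 0.3·(-4) = 16.3
Route 5: 0.7·30 + 0.3·1 = 21.3
Route 6: 0.7·28 + 0.3·3 = 20.5
Highest Hurwicz score = 21.9 → Route 2.

Route 2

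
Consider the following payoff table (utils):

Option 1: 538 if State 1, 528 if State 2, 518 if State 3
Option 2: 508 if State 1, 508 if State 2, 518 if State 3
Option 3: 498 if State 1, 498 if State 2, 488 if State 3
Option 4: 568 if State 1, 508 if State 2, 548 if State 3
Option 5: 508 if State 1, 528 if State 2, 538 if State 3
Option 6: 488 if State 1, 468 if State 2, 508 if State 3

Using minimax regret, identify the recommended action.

Option 4

Column bests: State 1=568, State 2=528, State 3=548.
Option 1 regrets: 30, 0, 30 → max 30
Option 2 regrets: 60, 20, 30 → max 60
Option 3 regrets: 70, 30, 60 → max 70
Option 4 regrets: 0, 20, 0 → max 20
Option 5 regrets: 60, 0, 10 → max 60
Option 6 regrets: 80, 60, 40 → max 80
Smallest max regret = 20 → Option 4.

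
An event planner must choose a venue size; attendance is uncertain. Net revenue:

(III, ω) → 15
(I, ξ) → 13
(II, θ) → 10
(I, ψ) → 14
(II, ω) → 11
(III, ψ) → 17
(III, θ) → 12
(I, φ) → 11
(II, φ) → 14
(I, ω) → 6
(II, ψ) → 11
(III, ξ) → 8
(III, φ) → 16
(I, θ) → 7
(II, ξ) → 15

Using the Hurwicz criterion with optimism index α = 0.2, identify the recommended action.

II

I: 0.2·14 + 0.8·6 = 7.6
II: 0.2·15 + 0.8·10 = 11
III: 0.2·17 + 0.8·8 = 9.8
Highest Hurwicz score = 11 → II.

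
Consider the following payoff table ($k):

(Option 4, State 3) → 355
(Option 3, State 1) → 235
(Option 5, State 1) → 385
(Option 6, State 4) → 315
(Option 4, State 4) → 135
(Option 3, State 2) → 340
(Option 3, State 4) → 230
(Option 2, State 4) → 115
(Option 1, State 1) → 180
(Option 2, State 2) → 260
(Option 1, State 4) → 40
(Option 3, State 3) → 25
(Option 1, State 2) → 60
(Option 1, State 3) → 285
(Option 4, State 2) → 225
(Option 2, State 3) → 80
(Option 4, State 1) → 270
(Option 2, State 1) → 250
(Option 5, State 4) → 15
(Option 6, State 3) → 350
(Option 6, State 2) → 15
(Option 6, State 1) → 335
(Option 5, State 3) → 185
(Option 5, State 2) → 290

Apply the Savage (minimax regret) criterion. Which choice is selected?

Option 4

Column bests: State 1=385, State 2=340, State 3=355, State 4=315.
Option 1 regrets: 205, 280, 70, 275 → max 280
Option 2 regrets: 135, 80, 275, 200 → max 275
Option 3 regrets: 150, 0, 330, 85 → max 330
Option 4 regrets: 115, 115, 0, 180 → max 180
Option 5 regrets: 0, 50, 170, 300 → max 300
Option 6 regrets: 50, 325, 5, 0 → max 325
Smallest max regret = 180 → Option 4.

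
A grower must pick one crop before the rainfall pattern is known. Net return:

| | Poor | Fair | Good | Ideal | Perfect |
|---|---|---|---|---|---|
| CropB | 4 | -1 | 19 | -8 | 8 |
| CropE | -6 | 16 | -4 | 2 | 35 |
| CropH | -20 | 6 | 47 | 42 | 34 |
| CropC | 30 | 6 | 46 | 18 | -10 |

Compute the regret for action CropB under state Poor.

26

Best payoff under Poor is 30.
Regret = 30 − 4 = 26.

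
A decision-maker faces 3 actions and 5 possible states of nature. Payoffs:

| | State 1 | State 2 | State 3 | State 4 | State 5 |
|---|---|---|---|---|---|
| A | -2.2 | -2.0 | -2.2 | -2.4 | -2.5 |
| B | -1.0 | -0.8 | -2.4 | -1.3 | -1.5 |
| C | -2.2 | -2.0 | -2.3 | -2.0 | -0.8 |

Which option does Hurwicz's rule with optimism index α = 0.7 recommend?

C

A: 0.7·(-2.0) + 0.3·(-2.5) = -2.15
B: 0.7·(-0.8) + 0.3·(-2.4) = -1.28
C: 0.7·(-0.8) + 0.3·(-2.3) = -1.25
Highest Hurwicz score = -1.25 → C.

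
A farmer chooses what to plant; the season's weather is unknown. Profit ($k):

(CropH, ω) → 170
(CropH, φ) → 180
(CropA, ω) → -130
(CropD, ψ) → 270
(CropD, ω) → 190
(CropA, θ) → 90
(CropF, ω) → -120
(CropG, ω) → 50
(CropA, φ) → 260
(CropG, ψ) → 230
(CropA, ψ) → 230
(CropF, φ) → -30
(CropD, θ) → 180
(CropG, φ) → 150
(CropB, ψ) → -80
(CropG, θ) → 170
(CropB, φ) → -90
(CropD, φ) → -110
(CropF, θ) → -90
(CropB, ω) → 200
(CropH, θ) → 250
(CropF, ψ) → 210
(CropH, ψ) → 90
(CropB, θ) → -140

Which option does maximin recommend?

CropH

Row minima: CropD=-110, CropB=-140, CropF=-120, CropG=50, CropH=90, CropA=-130
Best worst-case = 90 → CropH.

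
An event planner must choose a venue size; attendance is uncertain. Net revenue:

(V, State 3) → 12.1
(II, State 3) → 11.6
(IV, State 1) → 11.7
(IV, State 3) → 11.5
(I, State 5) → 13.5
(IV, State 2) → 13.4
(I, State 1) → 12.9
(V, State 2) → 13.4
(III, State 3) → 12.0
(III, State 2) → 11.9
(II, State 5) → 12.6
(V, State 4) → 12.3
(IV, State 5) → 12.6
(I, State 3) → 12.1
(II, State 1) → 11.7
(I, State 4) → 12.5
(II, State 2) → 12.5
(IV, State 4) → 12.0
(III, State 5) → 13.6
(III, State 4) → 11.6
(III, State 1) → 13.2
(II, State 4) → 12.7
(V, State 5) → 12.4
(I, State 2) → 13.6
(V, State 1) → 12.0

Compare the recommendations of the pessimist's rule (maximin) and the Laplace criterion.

maximin → I; laplace → I (agree)

Row minima: I=12.1, II=11.6, III=11.6, IV=11.5, V=12.0
Best worst-case = 12.1 → I.
Row averages: I=12.92, II=12.22, III=12.46, IV=12.24, V=12.44
Highest average = 12.92 → I.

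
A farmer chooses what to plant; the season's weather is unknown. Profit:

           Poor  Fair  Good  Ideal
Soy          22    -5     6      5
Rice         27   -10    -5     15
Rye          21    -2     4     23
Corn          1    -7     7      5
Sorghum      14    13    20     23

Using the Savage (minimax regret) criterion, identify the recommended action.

Sorghum

Column bests: Poor=27, Fair=13, Good=20, Ideal=23.
Soy regrets: 5, 18, 14, 18 → max 18
Rice regrets: 0, 23, 25, 8 → max 25
Rye regrets: 6, 15, 16, 0 → max 16
Corn regrets: 26, 20, 13, 18 → max 26
Sorghum regrets: 13, 0, 0, 0 → max 13
Smallest max regret = 13 → Sorghum.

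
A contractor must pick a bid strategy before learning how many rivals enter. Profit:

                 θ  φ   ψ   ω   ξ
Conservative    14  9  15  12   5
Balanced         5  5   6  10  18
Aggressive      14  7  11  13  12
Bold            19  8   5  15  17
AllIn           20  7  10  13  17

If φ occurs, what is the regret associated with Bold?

1

Best payoff under φ is 9.
Regret = 9 − 8 = 1.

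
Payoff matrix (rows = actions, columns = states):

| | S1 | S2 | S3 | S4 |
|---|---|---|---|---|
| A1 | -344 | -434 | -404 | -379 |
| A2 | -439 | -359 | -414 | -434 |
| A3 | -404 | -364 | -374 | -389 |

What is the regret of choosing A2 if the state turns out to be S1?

95

Best payoff under S1 is -344.
Regret = -344 − (-439) = 95.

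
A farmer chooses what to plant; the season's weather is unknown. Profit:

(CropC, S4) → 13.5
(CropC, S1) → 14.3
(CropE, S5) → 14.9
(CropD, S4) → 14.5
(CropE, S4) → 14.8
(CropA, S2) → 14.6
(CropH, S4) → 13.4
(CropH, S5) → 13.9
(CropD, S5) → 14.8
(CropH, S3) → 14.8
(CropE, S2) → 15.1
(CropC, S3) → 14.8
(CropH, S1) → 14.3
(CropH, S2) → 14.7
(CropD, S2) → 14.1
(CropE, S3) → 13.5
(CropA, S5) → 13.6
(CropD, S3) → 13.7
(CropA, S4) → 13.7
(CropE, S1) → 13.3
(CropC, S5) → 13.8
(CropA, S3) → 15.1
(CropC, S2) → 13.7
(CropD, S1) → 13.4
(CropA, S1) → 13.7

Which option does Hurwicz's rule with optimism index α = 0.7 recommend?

CropD: 0.7·14.8 + 0.3·13.4 = 14.38
CropC: 0.7·14.8 + 0.3·13.5 = 14.41
CropE: 0.7·15.1 + 0.3·13.3 = 14.56
CropH: 0.7·14.8 + 0.3·13.4 = 14.38
CropA: 0.7·15.1 + 0.3·13.6 = 14.65
Highest Hurwicz score = 14.65 → CropA.

CropA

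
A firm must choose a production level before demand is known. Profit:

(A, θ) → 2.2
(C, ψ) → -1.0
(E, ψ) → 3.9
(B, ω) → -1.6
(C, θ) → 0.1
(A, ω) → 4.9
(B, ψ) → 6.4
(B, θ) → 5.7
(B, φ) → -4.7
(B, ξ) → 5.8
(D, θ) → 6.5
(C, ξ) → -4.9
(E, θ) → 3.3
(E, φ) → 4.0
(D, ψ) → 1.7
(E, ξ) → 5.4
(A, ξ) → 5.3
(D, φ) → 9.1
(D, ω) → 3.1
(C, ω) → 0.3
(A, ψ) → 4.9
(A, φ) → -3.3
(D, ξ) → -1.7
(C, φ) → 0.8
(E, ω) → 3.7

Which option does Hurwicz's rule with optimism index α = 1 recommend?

D

A: 1·5.3 + 0·(-3.3) = 5.3
B: 1·6.4 + 0·(-4.7) = 6.4
C: 1·0.8 + 0·(-4.9) = 0.8
D: 1·9.1 + 0·(-1.7) = 9.1
E: 1·5.4 + 0·3.3 = 5.4
Highest Hurwicz score = 9.1 → D.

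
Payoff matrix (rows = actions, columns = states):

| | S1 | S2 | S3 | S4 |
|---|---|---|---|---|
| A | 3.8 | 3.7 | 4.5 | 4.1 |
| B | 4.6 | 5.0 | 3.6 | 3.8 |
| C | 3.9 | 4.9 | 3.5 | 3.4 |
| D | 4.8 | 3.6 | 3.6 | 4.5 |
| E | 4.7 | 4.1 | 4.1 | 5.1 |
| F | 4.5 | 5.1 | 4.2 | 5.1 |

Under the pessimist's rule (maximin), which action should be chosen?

Row minima: A=3.7, B=3.6, C=3.4, D=3.6, E=4.1, F=4.2
Best worst-case = 4.2 → F.

F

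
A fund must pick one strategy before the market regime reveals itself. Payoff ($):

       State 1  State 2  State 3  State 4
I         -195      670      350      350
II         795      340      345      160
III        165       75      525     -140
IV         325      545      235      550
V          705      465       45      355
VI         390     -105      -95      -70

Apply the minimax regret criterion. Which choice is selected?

Column bests: State 1=795, State 2=670, State 3=525, State 4=550.
I regrets: 990, 0, 175, 200 → max 990
II regrets: 0, 330, 180, 390 → max 390
III regrets: 630, 595, 0, 690 → max 690
IV regrets: 470, 125, 290, 0 → max 470
V regrets: 90, 205, 480, 195 → max 480
VI regrets: 405, 775, 620, 620 → max 775
Smallest max regret = 390 → II.

II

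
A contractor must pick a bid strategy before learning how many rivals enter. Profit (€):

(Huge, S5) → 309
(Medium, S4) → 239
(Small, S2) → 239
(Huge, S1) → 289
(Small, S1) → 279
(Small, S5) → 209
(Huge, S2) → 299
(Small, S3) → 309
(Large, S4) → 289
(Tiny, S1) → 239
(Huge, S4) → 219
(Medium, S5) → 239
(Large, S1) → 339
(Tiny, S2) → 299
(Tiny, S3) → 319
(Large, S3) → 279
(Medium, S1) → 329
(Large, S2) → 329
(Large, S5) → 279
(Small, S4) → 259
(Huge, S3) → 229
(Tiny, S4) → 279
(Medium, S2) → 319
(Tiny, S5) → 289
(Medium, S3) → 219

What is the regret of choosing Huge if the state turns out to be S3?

Best payoff under S3 is 319.
Regret = 319 − 229 = 90.

90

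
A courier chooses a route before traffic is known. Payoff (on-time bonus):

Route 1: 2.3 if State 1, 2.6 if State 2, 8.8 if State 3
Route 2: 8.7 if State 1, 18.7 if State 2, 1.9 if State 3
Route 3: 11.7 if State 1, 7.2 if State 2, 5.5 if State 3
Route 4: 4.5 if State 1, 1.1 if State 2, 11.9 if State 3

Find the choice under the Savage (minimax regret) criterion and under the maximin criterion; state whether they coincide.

Column bests: State 1=11.7, State 2=18.7, State 3=11.9.
Route 1 regrets: 9.4, 16.1, 3.1 → max 16.1
Route 2 regrets: 3.0, 0.0, 10.0 → max 10.0
Route 3 regrets: 0.0, 11.5, 6.4 → max 11.5
Route 4 regrets: 7.2, 17.6, 0.0 → max 17.6
Smallest max regret = 10.0 → Route 2.
Row minima: Route 1=2.3, Route 2=1.9, Route 3=5.5, Route 4=1.1
Best worst-case = 5.5 → Route 3.

minimax regret → Route 2; maximin → Route 3 (disagree)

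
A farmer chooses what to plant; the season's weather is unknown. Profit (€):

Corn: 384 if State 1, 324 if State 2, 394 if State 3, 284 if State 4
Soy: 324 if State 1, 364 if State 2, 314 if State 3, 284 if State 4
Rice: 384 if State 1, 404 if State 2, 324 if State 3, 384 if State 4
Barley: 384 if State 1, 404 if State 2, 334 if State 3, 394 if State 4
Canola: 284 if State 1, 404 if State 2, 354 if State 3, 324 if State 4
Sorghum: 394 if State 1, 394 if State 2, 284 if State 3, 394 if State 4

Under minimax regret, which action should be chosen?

Column bests: State 1=394, State 2=404, State 3=394, State 4=394.
Corn regrets: 10, 80, 0, 110 → max 110
Soy regrets: 70, 40, 80, 110 → max 110
Rice regrets: 10, 0, 70, 10 → max 70
Barley regrets: 10, 0, 60, 0 → max 60
Canola regrets: 110, 0, 40, 70 → max 110
Sorghum regrets: 0, 10, 110, 0 → max 110
Smallest max regret = 60 → Barley.

Barley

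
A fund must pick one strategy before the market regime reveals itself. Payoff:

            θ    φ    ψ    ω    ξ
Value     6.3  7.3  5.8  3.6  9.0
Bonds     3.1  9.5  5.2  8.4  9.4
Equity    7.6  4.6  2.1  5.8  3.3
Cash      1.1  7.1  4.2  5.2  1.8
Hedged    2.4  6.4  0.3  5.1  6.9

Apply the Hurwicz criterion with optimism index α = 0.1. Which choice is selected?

Value: 0.1·9.0 + 0.9·3.6 = 4.14
Bonds: 0.1·9.5 + 0.9·3.1 = 3.74
Equity: 0.1·7.6 + 0.9·2.1 = 2.65
Cash: 0.1·7.1 + 0.9·1.1 = 1.7
Hedged: 0.1·6.9 + 0.9·0.3 = 0.96
Highest Hurwicz score = 4.14 → Value.

Value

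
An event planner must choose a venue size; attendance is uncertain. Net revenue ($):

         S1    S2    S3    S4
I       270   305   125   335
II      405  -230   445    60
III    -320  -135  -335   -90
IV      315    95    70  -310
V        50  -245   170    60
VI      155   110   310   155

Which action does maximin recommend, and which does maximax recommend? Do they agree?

maximin → I; maximax → II (disagree)

Row minima: I=125, II=-230, III=-335, IV=-310, V=-245, VI=110
Best worst-case = 125 → I.
Row maxima: I=335, II=445, III=-90, IV=315, V=170, VI=310
Best best-case = 445 → II.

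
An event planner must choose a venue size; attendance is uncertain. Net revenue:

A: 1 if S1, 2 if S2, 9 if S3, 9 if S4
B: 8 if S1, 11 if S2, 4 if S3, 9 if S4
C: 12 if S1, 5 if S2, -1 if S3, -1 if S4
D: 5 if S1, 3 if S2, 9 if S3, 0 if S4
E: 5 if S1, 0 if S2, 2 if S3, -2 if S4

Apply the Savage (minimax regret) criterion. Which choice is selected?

B

Column bests: S1=12, S2=11, S3=9, S4=9.
A regrets: 11, 9, 0, 0 → max 11
B regrets: 4, 0, 5, 0 → max 5
C regrets: 0, 6, 10, 10 → max 10
D regrets: 7, 8, 0, 9 → max 9
E regrets: 7, 11, 7, 11 → max 11
Smallest max regret = 5 → B.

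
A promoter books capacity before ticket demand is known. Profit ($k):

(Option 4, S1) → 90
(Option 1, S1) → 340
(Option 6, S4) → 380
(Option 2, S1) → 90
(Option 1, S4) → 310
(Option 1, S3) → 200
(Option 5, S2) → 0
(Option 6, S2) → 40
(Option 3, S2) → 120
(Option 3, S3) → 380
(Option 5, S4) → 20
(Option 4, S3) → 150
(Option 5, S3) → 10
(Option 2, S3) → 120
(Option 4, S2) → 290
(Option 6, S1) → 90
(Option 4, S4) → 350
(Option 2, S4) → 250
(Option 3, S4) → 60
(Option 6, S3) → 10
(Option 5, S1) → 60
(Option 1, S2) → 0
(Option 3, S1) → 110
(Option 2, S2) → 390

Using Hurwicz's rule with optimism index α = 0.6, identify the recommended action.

Option 1: 0.6·340 + 0.4·0 = 204
Option 2: 0.6·390 + 0.4·90 = 270
Option 3: 0.6·380 + 0.4·60 = 252
Option 4: 0.6·350 + 0.4·90 = 246
Option 5: 0.6·60 + 0.4·0 = 36
Option 6: 0.6·380 + 0.4·10 = 232
Highest Hurwicz score = 270 → Option 2.

Option 2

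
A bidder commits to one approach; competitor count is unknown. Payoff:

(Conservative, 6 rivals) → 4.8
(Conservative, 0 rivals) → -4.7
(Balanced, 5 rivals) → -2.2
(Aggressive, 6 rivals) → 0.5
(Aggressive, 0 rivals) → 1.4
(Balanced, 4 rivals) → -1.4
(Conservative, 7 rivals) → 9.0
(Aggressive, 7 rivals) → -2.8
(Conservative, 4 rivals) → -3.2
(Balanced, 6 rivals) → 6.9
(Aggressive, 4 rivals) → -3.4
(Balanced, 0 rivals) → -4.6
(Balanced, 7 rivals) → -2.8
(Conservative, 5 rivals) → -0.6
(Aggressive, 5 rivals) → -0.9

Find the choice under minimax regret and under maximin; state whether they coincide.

minimax regret → Conservative; maximin → Aggressive (disagree)

Column bests: 0 rivals=1.4, 4 rivals=-1.4, 5 rivals=-0.6, 6 rivals=6.9, 7 rivals=9.0.
Conservative regrets: 6.1, 1.8, 0.0, 2.1, 0.0 → max 6.1
Balanced regrets: 6.0, 0.0, 1.6, 0.0, 11.8 → max 11.8
Aggressive regrets: 0.0, 2.0, 0.3, 6.4, 11.8 → max 11.8
Smallest max regret = 6.1 → Conservative.
Row minima: Conservative=-4.7, Balanced=-4.6, Aggressive=-3.4
Best worst-case = -3.4 → Aggressive.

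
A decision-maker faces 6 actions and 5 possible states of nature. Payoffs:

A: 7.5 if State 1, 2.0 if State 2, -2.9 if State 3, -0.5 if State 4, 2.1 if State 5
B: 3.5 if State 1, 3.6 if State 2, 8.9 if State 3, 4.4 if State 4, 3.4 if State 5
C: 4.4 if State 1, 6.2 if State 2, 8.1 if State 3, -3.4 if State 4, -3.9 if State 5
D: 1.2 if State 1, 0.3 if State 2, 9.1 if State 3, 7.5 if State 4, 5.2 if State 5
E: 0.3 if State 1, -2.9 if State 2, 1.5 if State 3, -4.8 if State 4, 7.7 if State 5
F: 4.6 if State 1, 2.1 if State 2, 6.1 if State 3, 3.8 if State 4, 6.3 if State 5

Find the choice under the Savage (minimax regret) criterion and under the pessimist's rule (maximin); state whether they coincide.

minimax regret → F; maximin → B (disagree)

Column bests: State 1=7.5, State 2=6.2, State 3=9.1, State 4=7.5, State 5=7.7.
A regrets: 0.0, 4.2, 12.0, 8.0, 5.6 → max 12.0
B regrets: 4.0, 2.6, 0.2, 3.1, 4.3 → max 4.3
C regrets: 3.1, 0.0, 1.0, 10.9, 11.6 → max 11.6
D regrets: 6.3, 5.9, 0.0, 0.0, 2.5 → max 6.3
E regrets: 7.2, 9.1, 7.6, 12.3, 0.0 → max 12.3
F regrets: 2.9, 4.1, 3.0, 3.7, 1.4 → max 4.1
Smallest max regret = 4.1 → F.
Row minima: A=-2.9, B=3.4, C=-3.9, D=0.3, E=-4.8, F=2.1
Best worst-case = 3.4 → B.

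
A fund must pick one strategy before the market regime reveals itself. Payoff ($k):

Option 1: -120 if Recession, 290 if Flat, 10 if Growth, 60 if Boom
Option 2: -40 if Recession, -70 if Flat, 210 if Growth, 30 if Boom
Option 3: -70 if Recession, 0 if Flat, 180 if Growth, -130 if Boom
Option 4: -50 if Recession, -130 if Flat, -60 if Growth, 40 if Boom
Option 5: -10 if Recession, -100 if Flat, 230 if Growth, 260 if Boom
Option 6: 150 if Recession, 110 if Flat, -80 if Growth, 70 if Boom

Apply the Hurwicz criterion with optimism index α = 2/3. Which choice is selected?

Option 1: 2/3·290 + 1/3·(-120) = 460/3
Option 2: 2/3·210 + 1/3·(-70) = 350/3
Option 3: 2/3·180 + 1/3·(-130) = 230/3
Option 4: 2/3·40 + 1/3·(-130) = -50/3
Option 5: 2/3·260 + 1/3·(-100) = 140
Option 6: 2/3·150 + 1/3·(-80) = 220/3
Highest Hurwicz score = 460/3 → Option 1.

Option 1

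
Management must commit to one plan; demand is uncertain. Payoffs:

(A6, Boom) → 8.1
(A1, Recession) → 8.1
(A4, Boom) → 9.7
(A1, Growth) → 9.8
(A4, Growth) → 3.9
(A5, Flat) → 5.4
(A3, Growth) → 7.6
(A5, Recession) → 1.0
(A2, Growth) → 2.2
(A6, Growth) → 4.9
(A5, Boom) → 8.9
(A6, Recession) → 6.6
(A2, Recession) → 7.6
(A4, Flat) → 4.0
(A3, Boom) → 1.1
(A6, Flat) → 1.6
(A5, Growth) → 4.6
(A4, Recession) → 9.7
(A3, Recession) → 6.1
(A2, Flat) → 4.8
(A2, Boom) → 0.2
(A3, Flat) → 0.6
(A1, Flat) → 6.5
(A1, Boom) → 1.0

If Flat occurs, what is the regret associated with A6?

4.9

Best payoff under Flat is 6.5.
Regret = 6.5 − 1.6 = 4.9.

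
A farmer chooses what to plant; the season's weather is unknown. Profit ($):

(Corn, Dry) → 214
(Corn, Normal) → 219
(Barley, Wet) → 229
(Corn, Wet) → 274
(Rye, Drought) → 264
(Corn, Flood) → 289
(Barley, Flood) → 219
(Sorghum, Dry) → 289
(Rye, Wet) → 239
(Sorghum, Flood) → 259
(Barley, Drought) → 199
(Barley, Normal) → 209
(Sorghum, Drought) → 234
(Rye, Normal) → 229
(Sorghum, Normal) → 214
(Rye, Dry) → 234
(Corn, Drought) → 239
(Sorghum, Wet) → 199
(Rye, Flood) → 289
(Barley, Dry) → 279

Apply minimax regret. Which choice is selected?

Rye

Column bests: Drought=264, Dry=289, Normal=229, Wet=274, Flood=289.
Corn regrets: 25, 75, 10, 0, 0 → max 75
Rye regrets: 0, 55, 0, 35, 0 → max 55
Sorghum regrets: 30, 0, 15, 75, 30 → max 75
Barley regrets: 65, 10, 20, 45, 70 → max 70
Smallest max regret = 55 → Rye.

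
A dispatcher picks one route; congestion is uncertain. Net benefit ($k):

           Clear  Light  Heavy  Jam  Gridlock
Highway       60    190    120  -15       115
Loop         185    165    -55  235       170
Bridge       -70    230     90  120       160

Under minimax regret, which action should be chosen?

Column bests: Clear=185, Light=230, Heavy=120, Jam=235, Gridlock=170.
Highway regrets: 125, 40, 0, 250, 55 → max 250
Loop regrets: 0, 65, 175, 0, 0 → max 175
Bridge regrets: 255, 0, 30, 115, 10 → max 255
Smallest max regret = 175 → Loop.

Loop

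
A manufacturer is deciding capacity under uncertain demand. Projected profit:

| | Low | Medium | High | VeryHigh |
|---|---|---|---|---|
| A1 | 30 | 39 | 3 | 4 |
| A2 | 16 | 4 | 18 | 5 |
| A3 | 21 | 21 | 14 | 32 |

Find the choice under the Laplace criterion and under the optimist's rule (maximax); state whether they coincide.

laplace → A3; maximax → A1 (disagree)

Row averages: A1=19, A2=10.75, A3=22
Highest average = 22 → A3.
Row maxima: A1=39, A2=18, A3=32
Best best-case = 39 → A1.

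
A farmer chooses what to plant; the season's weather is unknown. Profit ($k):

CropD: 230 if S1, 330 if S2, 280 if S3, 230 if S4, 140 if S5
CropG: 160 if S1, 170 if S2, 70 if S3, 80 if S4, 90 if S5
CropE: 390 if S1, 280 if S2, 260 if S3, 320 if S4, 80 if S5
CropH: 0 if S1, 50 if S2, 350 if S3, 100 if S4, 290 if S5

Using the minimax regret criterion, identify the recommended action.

Column bests: S1=390, S2=330, S3=350, S4=320, S5=290.
CropD regrets: 160, 0, 70, 90, 150 → max 160
CropG regrets: 230, 160, 280, 240, 200 → max 280
CropE regrets: 0, 50, 90, 0, 210 → max 210
CropH regrets: 390, 280, 0, 220, 0 → max 390
Smallest max regret = 160 → CropD.

CropD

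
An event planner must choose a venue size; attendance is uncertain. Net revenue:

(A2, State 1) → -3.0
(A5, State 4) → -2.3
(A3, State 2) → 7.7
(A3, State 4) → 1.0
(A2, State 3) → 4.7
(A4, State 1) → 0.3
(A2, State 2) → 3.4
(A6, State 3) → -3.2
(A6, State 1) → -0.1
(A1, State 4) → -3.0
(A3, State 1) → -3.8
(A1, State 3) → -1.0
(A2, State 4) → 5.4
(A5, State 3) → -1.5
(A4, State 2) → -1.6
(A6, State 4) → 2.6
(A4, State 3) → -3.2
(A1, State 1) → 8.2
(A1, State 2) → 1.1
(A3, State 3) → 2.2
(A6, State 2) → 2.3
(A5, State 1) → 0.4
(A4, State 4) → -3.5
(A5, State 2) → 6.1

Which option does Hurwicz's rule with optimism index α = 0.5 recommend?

A1: 0.5·8.2 + 0.5·(-3.0) = 2.6
A2: 0.5·5.4 + 0.5·(-3.0) = 1.2
A3: 0.5·7.7 + 0.5·(-3.8) = 1.95
A4: 0.5·0.3 + 0.5·(-3.5) = -1.6
A5: 0.5·6.1 + 0.5·(-2.3) = 1.9
A6: 0.5·2.6 + 0.5·(-3.2) = -0.3
Highest Hurwicz score = 2.6 → A1.

A1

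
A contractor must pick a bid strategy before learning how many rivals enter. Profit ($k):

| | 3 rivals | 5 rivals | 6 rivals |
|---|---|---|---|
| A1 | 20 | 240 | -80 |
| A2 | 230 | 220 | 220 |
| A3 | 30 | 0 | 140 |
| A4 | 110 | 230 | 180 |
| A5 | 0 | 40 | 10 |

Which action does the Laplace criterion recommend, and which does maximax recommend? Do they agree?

laplace → A2; maximax → A1 (disagree)

Row averages: A1=60, A2=670/3, A3=170/3, A4=520/3, A5=50/3
Highest average = 670/3 → A2.
Row maxima: A1=240, A2=230, A3=140, A4=230, A5=40
Best best-case = 240 → A1.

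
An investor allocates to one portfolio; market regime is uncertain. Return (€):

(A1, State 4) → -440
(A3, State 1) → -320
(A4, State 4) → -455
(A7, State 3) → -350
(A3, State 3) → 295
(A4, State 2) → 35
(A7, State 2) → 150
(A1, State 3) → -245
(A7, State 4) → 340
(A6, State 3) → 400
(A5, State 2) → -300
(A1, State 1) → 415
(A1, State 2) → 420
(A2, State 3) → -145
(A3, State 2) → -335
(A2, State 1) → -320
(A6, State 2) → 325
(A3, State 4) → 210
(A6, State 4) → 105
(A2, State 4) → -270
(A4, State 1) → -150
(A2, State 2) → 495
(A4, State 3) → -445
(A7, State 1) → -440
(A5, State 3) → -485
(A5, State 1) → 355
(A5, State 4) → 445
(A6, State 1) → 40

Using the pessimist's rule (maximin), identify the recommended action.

A6

Row minima: A1=-440, A2=-320, A3=-335, A4=-455, A5=-485, A6=40, A7=-440
Best worst-case = 40 → A6.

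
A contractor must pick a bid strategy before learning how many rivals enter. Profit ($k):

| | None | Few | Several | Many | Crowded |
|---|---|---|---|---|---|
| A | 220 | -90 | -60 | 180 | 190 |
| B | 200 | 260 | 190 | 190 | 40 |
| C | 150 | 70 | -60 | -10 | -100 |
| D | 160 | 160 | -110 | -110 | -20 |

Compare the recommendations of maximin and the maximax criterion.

maximin → B; maximax → B (agree)

Row minima: A=-90, B=40, C=-100, D=-110
Best worst-case = 40 → B.
Row maxima: A=220, B=260, C=150, D=160
Best best-case = 260 → B.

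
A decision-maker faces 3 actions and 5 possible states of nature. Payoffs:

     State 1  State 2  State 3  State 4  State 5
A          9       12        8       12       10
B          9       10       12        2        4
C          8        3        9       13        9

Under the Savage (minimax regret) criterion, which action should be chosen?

Column bests: State 1=9, State 2=12, State 3=12, State 4=13, State 5=10.
A regrets: 0, 0, 4, 1, 0 → max 4
B regrets: 0, 2, 0, 11, 6 → max 11
C regrets: 1, 9, 3, 0, 1 → max 9
Smallest max regret = 4 → A.

A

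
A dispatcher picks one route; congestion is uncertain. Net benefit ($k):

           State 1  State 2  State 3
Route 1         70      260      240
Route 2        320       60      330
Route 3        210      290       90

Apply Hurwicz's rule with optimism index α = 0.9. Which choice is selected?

Route 1: 0.9·260 + 0.1·70 = 241
Route 2: 0.9·330 + 0.1·60 = 303
Route 3: 0.9·290 + 0.1·90 = 270
Highest Hurwicz score = 303 → Route 2.

Route 2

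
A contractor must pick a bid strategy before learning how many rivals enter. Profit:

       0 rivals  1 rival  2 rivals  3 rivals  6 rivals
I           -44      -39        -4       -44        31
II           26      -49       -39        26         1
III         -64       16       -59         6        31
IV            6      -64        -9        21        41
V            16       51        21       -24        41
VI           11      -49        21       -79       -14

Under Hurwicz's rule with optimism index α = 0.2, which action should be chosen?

I: 0.2·31 + 0.8·(-44) = -29
II: 0.2·26 + 0.8·(-49) = -34
III: 0.2·31 + 0.8·(-64) = -45
IV: 0.2·41 + 0.8·(-64) = -43
V: 0.2·51 + 0.8·(-24) = -9
VI: 0.2·21 + 0.8·(-79) = -59
Highest Hurwicz score = -9 → V.

V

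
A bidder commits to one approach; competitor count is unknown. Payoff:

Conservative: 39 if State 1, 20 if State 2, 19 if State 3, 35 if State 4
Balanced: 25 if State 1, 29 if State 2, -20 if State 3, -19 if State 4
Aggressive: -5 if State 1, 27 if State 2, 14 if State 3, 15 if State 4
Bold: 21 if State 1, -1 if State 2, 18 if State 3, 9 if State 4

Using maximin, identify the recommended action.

Conservative

Row minima: Conservative=19, Balanced=-20, Aggressive=-5, Bold=-1
Best worst-case = 19 → Conservative.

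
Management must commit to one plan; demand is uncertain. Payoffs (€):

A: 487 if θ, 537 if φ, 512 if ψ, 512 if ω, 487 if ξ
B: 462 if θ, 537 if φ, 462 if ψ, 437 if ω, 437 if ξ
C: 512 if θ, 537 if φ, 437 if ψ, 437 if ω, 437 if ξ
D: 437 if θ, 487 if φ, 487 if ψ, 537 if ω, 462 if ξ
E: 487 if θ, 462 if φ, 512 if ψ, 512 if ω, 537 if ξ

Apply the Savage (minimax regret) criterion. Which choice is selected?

Column bests: θ=512, φ=537, ψ=512, ω=537, ξ=537.
A regrets: 25, 0, 0, 25, 50 → max 50
B regrets: 50, 0, 50, 100, 100 → max 100
C regrets: 0, 0, 75, 100, 100 → max 100
D regrets: 75, 50, 25, 0, 75 → max 75
E regrets: 25, 75, 0, 25, 0 → max 75
Smallest max regret = 50 → A.

A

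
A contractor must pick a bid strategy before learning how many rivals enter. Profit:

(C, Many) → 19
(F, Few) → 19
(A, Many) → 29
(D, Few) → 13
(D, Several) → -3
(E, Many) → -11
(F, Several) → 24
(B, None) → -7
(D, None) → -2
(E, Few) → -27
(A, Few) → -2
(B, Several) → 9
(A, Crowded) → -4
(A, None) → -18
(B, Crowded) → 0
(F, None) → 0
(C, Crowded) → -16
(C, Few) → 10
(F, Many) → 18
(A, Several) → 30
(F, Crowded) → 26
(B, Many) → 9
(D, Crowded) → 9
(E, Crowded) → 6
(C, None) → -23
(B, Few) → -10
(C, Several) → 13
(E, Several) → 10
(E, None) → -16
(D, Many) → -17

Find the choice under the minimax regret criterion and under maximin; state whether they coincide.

Column bests: None=0, Few=19, Several=30, Many=29, Crowded=26.
A regrets: 18, 21, 0, 0, 30 → max 30
B regrets: 7, 29, 21, 20, 26 → max 29
C regrets: 23, 9, 17, 10, 42 → max 42
D regrets: 2, 6, 33, 46, 17 → max 46
E regrets: 16, 46, 20, 40, 20 → max 46
F regrets: 0, 0, 6, 11, 0 → max 11
Smallest max regret = 11 → F.
Row minima: A=-18, B=-10, C=-23, D=-17, E=-27, F=0
Best worst-case = 0 → F.

minimax regret → F; maximin → F (agree)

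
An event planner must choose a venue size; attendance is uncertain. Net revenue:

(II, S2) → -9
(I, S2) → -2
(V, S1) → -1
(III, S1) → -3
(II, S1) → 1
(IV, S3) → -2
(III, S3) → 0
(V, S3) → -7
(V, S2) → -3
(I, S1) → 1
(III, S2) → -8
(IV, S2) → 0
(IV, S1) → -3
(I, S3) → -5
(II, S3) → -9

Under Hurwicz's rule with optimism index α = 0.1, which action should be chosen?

I: 0.1·1 + 0.9·(-5) = -4.4
II: 0.1·1 + 0.9·(-9) = -8
III: 0.1·0 + 0.9·(-8) = -7.2
IV: 0.1·0 + 0.9·(-3) = -2.7
V: 0.1·(-1) + 0.9·(-7) = -6.4
Highest Hurwicz score = -2.7 → IV.

IV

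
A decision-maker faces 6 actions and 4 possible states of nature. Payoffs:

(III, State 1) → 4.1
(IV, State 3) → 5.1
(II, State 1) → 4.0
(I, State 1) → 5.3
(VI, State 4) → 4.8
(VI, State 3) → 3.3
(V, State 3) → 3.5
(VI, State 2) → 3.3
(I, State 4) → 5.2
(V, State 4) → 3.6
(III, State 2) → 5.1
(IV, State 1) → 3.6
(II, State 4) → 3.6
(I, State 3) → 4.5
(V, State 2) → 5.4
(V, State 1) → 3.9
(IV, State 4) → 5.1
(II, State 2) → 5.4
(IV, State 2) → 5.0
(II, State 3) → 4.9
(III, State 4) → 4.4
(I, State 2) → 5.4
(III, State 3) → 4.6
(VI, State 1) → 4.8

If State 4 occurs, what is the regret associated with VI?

0.4

Best payoff under State 4 is 5.2.
Regret = 5.2 − 4.8 = 0.4.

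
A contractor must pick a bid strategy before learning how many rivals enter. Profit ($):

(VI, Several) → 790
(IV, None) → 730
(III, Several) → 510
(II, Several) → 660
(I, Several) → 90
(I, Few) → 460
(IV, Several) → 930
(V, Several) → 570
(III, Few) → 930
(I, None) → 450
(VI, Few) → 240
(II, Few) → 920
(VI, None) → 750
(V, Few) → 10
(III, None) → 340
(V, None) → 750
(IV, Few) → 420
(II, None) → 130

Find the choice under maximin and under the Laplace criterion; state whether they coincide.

Row minima: I=90, II=130, III=340, IV=420, V=10, VI=240
Best worst-case = 420 → IV.
Row averages: I=1000/3, II=570, III=1780/3, IV=2080/3, V=1330/3, VI=1780/3
Highest average = 2080/3 → IV.

maximin → IV; laplace → IV (agree)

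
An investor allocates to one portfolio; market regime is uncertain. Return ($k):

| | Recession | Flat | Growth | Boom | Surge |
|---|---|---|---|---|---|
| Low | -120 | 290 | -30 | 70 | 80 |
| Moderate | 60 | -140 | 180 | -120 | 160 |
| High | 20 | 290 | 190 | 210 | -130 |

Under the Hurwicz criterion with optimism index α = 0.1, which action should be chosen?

Low: 0.1·290 + 0.9·(-120) = -79
Moderate: 0.1·180 + 0.9·(-140) = -108
High: 0.1·290 + 0.9·(-130) = -88
Highest Hurwicz score = -79 → Low.

Low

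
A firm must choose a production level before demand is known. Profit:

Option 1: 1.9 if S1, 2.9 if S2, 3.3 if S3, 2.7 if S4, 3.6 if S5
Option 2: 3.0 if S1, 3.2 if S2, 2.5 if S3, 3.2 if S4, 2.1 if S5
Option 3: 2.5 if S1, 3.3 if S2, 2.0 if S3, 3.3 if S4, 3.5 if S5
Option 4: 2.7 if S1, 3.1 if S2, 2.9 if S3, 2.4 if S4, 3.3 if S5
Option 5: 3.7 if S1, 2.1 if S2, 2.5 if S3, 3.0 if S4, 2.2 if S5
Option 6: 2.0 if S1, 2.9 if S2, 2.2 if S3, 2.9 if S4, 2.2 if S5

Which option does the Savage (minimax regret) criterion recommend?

Option 4

Column bests: S1=3.7, S2=3.3, S3=3.3, S4=3.3, S5=3.6.
Option 1 regrets: 1.8, 0.4, 0.0, 0.6, 0.0 → max 1.8
Option 2 regrets: 0.7, 0.1, 0.8, 0.1, 1.5 → max 1.5
Option 3 regrets: 1.2, 0.0, 1.3, 0.0, 0.1 → max 1.3
Option 4 regrets: 1.0, 0.2, 0.4, 0.9, 0.3 → max 1.0
Option 5 regrets: 0.0, 1.2, 0.8, 0.3, 1.4 → max 1.4
Option 6 regrets: 1.7, 0.4, 1.1, 0.4, 1.4 → max 1.7
Smallest max regret = 1.0 → Option 4.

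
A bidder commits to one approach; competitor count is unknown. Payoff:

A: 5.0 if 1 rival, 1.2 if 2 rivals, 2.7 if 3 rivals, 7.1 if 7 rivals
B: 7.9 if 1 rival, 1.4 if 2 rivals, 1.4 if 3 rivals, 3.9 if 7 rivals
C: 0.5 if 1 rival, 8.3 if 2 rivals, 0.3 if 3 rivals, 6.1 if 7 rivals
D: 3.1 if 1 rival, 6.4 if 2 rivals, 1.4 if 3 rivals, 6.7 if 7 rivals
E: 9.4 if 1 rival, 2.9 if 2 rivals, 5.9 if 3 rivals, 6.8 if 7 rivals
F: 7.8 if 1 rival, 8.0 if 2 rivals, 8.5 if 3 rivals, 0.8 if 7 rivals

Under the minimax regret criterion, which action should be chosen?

Column bests: 1 rival=9.4, 2 rivals=8.3, 3 rivals=8.5, 7 rivals=7.1.
A regrets: 4.4, 7.1, 5.8, 0.0 → max 7.1
B regrets: 1.5, 6.9, 7.1, 3.2 → max 7.1
C regrets: 8.9, 0.0, 8.2, 1.0 → max 8.9
D regrets: 6.3, 1.9, 7.1, 0.4 → max 7.1
E regrets: 0.0, 5.4, 2.6, 0.3 → max 5.4
F regrets: 1.6, 0.3, 0.0, 6.3 → max 6.3
Smallest max regret = 5.4 → E.

E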